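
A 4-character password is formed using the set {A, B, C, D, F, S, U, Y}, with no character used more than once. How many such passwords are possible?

Choose and order 4 of the 8 symbols: the first character has 8 options, the next 7, then 6, 5.
8 × 7 × 6 × 5 = 1680.

1680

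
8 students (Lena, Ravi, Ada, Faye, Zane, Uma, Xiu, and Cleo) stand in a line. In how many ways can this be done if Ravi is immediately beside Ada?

Treat {Ravi, Ada} as a single unit. There are 7 units to order, and the pair itself can be ordered 2 ways.
So the count is 2·(7)! = 10080.

10080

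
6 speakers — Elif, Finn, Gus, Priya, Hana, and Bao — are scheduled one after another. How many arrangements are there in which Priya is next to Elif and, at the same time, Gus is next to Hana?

96

Treat {Priya,Elif} as one block (2 orders) and {Gus,Hana} as another (2 orders).
That leaves 4 units to arrange: 2 × 2 × 4! = 4 × 24 = 96.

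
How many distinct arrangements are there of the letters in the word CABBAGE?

1260

Letter multiplicities in CABBAGE: A×2, B×2, C×1, E×1, G×1.
So there are 7! / (2!·2!) = 1260 distinguishable arrangements.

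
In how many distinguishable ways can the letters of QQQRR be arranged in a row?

10

The 5 letters of QQQRR have repeats: Q appearing 3 times and R appearing twice.
The number of distinct arrangements is 5!/(3!·2!) = 120/12 = 10.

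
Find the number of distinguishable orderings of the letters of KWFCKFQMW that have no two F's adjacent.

35280

There are 9!/(2!·2!·2!) = 45360 arrangements of KWFCKFQMW in total.
Arrangements with the F's together: treat FF as one letter, giving (8)!/(2!·2!) = 10080.
Subtracting, 45360 − 10080 = 35280 arrangements keep the F's apart.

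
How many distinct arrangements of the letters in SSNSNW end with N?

20

Fix N in the last position and arrange the remaining 5 letters.
Those 5 letters have S appearing 3 times, giving (5)!/(3!) = 20.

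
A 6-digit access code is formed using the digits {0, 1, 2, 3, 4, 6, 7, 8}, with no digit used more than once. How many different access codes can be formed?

20160

With no repetition, fill the 6 digits in order: 8 choices, then 7, down to 3.
That product is 8 × 7 × 6 × 5 × 4 × 3 = 20160.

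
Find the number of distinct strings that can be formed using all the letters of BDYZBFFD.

5040

Letter multiplicities in BDYZBFFD: B×2, D×2, F×2, Y×1, Z×1.
The number of distinct arrangements is 8!/(2!·2!·2!) = 40320/8 = 5040.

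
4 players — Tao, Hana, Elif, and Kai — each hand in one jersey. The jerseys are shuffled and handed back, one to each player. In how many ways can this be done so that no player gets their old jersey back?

9

Let Aᵢ be the assignments in which player i gets their old jersey. We want the size of the complement of A₁∪…∪A_4.
By inclusion–exclusion this is Σ_{j=0}^{4} (−1)^j C(4,j)·(4−j)!.
Computing: 24 − 24 + 12 − 4 + 1 = 9.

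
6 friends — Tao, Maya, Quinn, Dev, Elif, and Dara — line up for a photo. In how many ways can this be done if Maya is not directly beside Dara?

480

There are 6! = 720 arrangements in all. If Maya and Dara are adjacent, merging them into one block gives 2·(5)! = 240 arrangements.
So 720 − 240 = 480 arrangements keep them apart.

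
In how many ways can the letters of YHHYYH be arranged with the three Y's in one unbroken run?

4

Treat the 3 copies of Y as a single block. The multiset to arrange is then {YYY, H, H, H}, 4 items in all.
That gives (4)!/(3!) = 4 arrangements.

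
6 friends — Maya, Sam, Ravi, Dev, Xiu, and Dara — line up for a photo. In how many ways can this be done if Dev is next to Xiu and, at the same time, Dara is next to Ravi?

Treat {Dev,Xiu} as one block (2 orders) and {Dara,Ravi} as another (2 orders).
That leaves 4 units to arrange: 2 × 2 × 4! = 4 × 24 = 96.

96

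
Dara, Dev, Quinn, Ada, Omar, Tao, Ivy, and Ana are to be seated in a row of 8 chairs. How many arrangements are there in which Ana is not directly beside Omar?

Of the 8! = 40320 arrangements, those with Ana and Omar adjacent number 2 × 7! = 10080 (treat the pair as a block with 2 internal orders).
So 40320 − 10080 = 30240 arrangements keep them apart.

30240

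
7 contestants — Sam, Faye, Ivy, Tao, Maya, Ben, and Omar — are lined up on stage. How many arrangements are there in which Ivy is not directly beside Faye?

3600

There are 7! = 5040 arrangements in all. If Ivy and Faye are adjacent, merging them into one block gives 2·(6)! = 1440 arrangements.
Complementary counting: 5040 − 1440 = 3600.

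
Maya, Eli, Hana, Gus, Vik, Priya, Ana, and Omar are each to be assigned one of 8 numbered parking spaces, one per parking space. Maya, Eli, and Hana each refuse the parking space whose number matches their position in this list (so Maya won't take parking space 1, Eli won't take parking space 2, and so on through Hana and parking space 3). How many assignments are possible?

Let Aᵢ (for i ∈ {1, 2, 3}) be the placements that put person i in their forbidden parking space. Any j of these fix j positions, leaving (8−j)! ways to fill the rest, and there are C(3,j) ways to pick which j.
By inclusion–exclusion, the number of valid placements is Σ_{j=0}^{3} (−1)^j C(3,j)·(8−j)!.
Computing: 40320 − 15120 + 2160 − 120 = 27240.

27240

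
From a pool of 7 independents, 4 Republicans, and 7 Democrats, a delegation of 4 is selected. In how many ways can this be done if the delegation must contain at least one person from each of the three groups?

Total 4-person selections from all 18: C(18,4) = 3060.
Subtract selections that omit an entire group: no independents → C(11,4) = 330; no Republicans → C(14,4) = 1001; no Democrats → C(11,4) = 330.
Add back selections omitting two groups (i.e. drawn from a single group): C(7,4) + C(4,4) + C(7,4) = 71.
By inclusion–exclusion: 3060 − 1661 + 71 = 1470.

1470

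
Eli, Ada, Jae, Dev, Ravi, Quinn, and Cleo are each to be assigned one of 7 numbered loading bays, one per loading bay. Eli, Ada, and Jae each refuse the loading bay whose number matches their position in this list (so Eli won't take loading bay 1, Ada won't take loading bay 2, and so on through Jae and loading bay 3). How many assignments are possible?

3216

Let Aᵢ (for i ∈ {1, 2, 3}) be the placements that put person i in their forbidden loading bay. Any j of these fix j positions, leaving (7−j)! ways to fill the rest, and there are C(3,j) ways to pick which j.
By inclusion–exclusion, the number of valid placements is Σ_{j=0}^{3} (−1)^j C(3,j)·(7−j)!.
Computing: 5040 − 2160 + 360 − 24 = 3216.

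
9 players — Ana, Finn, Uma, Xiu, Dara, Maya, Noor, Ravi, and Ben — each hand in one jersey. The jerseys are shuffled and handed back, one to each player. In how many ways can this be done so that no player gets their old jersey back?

133496

Count assignments avoiding every fixed point. For any j of the 9 players fixed to their old jersey, the other 9−j can be arranged in (9−j)! ways.
By inclusion–exclusion this is Σ_{j=0}^{9} (−1)^j C(9,j)·(9−j)!.
Computing: 362880 − 362880 + 181440 − 60480 + 15120 − 3024 + 504 − 72 + 9 − 1 = 133496.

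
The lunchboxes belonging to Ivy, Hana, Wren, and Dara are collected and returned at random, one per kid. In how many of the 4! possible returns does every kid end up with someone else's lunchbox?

9

Count assignments avoiding every fixed point. For any j of the 4 kids fixed to their own lunchbox, the other 4−j can be arranged in (4−j)! ways.
By inclusion–exclusion this is Σ_{j=0}^{4} (−1)^j C(4,j)·(4−j)!.
Computing: 24 − 24 + 12 − 4 + 1 = 9.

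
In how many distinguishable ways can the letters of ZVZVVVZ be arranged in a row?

35

The 7 letters of ZVZVVVZ have repeats: V appearing 4 times and Z appearing 3 times.
The number of distinct arrangements is 7!/(4!·3!) = 5040/144 = 35.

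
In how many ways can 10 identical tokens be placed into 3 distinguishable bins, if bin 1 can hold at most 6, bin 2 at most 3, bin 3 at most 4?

10

Without the upper bounds there are C(12,2) = 66 ways to split 10 among 3 bins.
Subtract solutions that violate a single cap (substitute x_i' = x_i − (cap_i+1)): x_1 ≥ 7 gives C(5,2) = 10; x_2 ≥ 4 gives C(8,2) = 28; x_3 ≥ 5 gives C(7,2) = 21. Together 59.
Add back pairs where two caps are both exceeded: 0 + 0 + 3 = 3.
By inclusion–exclusion the count is 66 − 59 + 3 = 10.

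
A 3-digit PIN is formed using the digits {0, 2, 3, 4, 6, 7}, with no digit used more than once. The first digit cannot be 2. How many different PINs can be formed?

100

The first digit has 6−1 = 5 choices (anything except 2).
The remaining 2 digits are filled from the other 5 symbols without repetition: 5 × 4 = 20.
Total: 5 × 20 = 100.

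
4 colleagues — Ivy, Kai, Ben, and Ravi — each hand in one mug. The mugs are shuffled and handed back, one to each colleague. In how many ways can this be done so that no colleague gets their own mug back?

This is the derangement count D_4: permutations of 4 items with no fixed point.
By inclusion–exclusion this is Σ_{j=0}^{4} (−1)^j C(4,j)·(4−j)!.
Computing: 24 − 24 + 12 − 4 + 1 = 9.

9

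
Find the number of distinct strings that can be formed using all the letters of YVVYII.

90

Letter multiplicities in YVVYII: I×2, V×2, Y×2.
So there are 6! / (2!·2!·2!) = 90 distinguishable arrangements.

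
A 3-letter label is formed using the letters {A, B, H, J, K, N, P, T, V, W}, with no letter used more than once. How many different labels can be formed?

720

With no repetition, fill the 3 letters in order: 10 choices, then 9, down to 8.
That product is 10 × 9 × 8 = 720.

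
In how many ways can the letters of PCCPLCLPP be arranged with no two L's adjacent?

980

Total arrangements of PCCPLCLPP: 9!/(4!·3!·2!) = 1260.
If the two L's are adjacent, glue them into one block, leaving 8 items to arrange: (8)!/(4!·3!) = 280 ways.
Subtracting, 1260 − 280 = 980 arrangements keep the L's apart.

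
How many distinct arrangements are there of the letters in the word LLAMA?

LLAMA has 5 letters with A appearing twice and L appearing twice.
So there are 5! / (2!·2!) = 30 distinguishable arrangements.

30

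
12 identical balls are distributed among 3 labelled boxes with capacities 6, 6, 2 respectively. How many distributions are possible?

6

By stars and bars, unrestricted non-negative solutions to x_1+…+x_3 = 12 number C(12+2,2) = 91.
Subtract solutions that violate a single cap (substitute x_i' = x_i − (cap_i+1)): x_1 ≥ 7 gives C(7,2) = 21; x_2 ≥ 7 gives C(7,2) = 21; x_3 ≥ 3 gives C(11,2) = 55. Together 97.
Add back pairs where two caps are both exceeded: 0 + 6 + 6 = 12.
By inclusion–exclusion the count is 91 − 97 + 12 = 6.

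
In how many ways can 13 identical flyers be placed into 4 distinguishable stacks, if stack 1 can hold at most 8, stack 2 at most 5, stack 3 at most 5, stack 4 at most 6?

207

Ignoring the caps, the number of non-negative solutions to x_1+…+x_4 = 13 is C(16,3) = 560.
Subtract solutions that violate a single cap (substitute x_i' = x_i − (cap_i+1)): x_1 ≥ 9 gives C(7,3) = 35; x_2 ≥ 6 gives C(10,3) = 120; x_3 ≥ 6 gives C(10,3) = 120; x_4 ≥ 7 gives C(9,3) = 84. Together 359.
Add back pairs where two caps are both exceeded: 0 + 0 + 0 + 4 + 1 + 1 = 6.
By inclusion–exclusion the count is 560 − 359 + 6 = 207.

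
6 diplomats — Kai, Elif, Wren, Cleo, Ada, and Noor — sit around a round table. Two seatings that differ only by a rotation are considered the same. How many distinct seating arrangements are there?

Seat Kai anywhere (absorbing the rotational symmetry), then permute the other 5: (5)! = 120.

120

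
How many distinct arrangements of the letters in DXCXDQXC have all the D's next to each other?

420

Treat the 2 copies of D as a single block. The multiset to arrange is then {DD, C, C, Q, X, X, X}, 7 items in all.
That gives (7)!/(3!·2!) = 420 arrangements.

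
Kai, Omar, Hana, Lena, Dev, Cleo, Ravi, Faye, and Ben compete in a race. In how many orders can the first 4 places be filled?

3024

There are 9 choices for 1st place, 8 for 2nd, and so on down to 6 for position 4.
That gives 9 × 8 × 7 × 6 = 3024.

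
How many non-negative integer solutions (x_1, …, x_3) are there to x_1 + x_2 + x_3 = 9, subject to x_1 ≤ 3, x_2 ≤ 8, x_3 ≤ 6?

By stars and bars, unrestricted non-negative solutions to x_1+…+x_3 = 9 number C(9+2,2) = 55.
Subtract solutions that violate a single cap (substitute x_i' = x_i − (cap_i+1)): x_1 ≥ 4 gives C(7,2) = 21; x_2 ≥ 9 gives C(2,2) = 1; x_3 ≥ 7 gives C(4,2) = 6. Together 28.
No two caps can be exceeded simultaneously, so the pair terms are all 0.
By inclusion–exclusion the count is 55 − 28 + 0 = 27.

27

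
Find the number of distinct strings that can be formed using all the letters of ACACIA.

The 6 letters of ACACIA have repeats: A appearing 3 times and C appearing twice.
The number of distinct arrangements is 6!/(3!·2!) = 720/12 = 60.

60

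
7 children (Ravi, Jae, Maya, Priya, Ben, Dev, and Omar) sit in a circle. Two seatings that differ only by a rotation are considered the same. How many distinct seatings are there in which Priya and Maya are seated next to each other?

Glue Priya and Maya into a block (2 internal orders). Seating 6 units around a circle gives (5)! arrangements.
So 2 × (5)! = 2 × 120 = 240.

240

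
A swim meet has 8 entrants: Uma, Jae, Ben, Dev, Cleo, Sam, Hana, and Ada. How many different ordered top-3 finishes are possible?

There are 8 choices for 1st place, 7 for 2nd, and 6 for 3rd.
That gives 8 × 7 × 6 = 336.

336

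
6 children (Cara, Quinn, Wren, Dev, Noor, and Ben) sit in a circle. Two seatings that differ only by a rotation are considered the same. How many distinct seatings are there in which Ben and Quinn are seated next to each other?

48

Glue Ben and Quinn into a block (2 internal orders). Seating 5 units around a circle gives (4)! arrangements.
So 2 × (4)! = 2 × 24 = 48.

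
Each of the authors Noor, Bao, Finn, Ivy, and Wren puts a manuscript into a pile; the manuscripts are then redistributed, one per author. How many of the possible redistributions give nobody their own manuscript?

Let Aᵢ be the assignments in which author i gets their own manuscript. We want the size of the complement of A₁∪…∪A_5.
By inclusion–exclusion this is Σ_{j=0}^{5} (−1)^j C(5,j)·(5−j)!.
Computing: 120 − 120 + 60 − 20 + 5 − 1 = 44.

44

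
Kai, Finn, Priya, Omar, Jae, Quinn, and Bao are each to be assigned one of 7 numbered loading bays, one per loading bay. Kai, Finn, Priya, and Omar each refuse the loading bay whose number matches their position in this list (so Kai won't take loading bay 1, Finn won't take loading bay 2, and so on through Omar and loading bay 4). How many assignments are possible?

2790

Let Aᵢ (for 1 ≤ i ≤ 4) be the placements that put person i in their forbidden loading bay. Any j of these fix j positions, leaving (7−j)! ways to fill the rest, and there are C(4,j) ways to pick which j.
By inclusion–exclusion, the number of valid placements is Σ_{j=0}^{4} (−1)^j C(4,j)·(7−j)!.
Computing: 5040 − 2880 + 720 − 96 + 6 = 2790.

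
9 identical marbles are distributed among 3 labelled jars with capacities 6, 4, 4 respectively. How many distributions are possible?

19

Without the upper bounds there are C(11,2) = 55 ways to split 9 among 3 jars.
Subtract solutions that violate a single cap (substitute x_i' = x_i − (cap_i+1)): x_1 ≥ 7 gives C(4,2) = 6; x_2 ≥ 5 gives C(6,2) = 15; x_3 ≥ 5 gives C(6,2) = 15. Together 36.
No two caps can be exceeded simultaneously, so the pair terms are all 0.
By inclusion–exclusion the count is 55 − 36 + 0 = 19.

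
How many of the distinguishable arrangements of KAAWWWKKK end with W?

Fix W in the last position and arrange the remaining 8 letters.
Those 8 letters have A appearing twice, K appearing 4 times, and W appearing twice, giving (8)!/(4!·2!·2!) = 420.

420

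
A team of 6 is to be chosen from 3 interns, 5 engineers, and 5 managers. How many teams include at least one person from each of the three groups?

Unrestricted: C(13,6) = 1716 ways to pick any 6 of the 13.
Subtract selections that omit an entire group: no interns → C(10,6) = 210; no engineers → C(8,6) = 28; no managers → C(8,6) = 28.
Add back selections omitting two groups (i.e. drawn from a single group): C(3,6) + C(5,6) + C(5,6) = 0.
By inclusion–exclusion: 1716 − 266 + 0 = 1450.

1450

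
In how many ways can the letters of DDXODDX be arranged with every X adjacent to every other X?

30

Treat the 2 copies of X as a single block. The multiset to arrange is then {XX, D, D, D, D, O}, 6 items in all.
That gives (6)!/(4!) = 30 arrangements.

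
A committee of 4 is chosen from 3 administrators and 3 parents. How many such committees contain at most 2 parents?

Split by how many parents are chosen (0 through 2).
Sum: C(3,0)·C(3,4) + C(3,1)·C(3,3) + C(3,2)·C(3,2) = 0 + 3 + 9 = 12.

12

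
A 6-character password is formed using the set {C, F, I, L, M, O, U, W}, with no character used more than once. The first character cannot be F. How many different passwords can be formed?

The first character has 8−1 = 7 choices (anything except F).
The remaining 5 characters are filled from the other 7 symbols without repetition: 7 × 6 × 5 × 4 × 3 = 2520.
Total: 7 × 2520 = 17640.

17640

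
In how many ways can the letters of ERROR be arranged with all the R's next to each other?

Treat the 3 copies of R as a single block. The multiset to arrange is then {RRR, E, O}, 3 items in all.
All 3 items are distinct, so there are (3)! = 6 arrangements.

6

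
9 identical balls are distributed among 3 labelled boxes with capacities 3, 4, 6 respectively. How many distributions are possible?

By stars and bars, unrestricted non-negative solutions to x_1+…+x_3 = 9 number C(9+2,2) = 55.
Subtract solutions that violate a single cap (substitute x_i' = x_i − (cap_i+1)): x_1 ≥ 4 gives C(7,2) = 21; x_2 ≥ 5 gives C(6,2) = 15; x_3 ≥ 7 gives C(4,2) = 6. Together 42.
Add back pairs where two caps are both exceeded: 1 + 0 + 0 = 1.
By inclusion–exclusion the count is 55 − 42 + 1 = 14.

14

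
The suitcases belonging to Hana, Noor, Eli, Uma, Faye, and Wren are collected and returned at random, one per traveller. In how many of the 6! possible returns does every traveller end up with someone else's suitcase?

Count assignments avoiding every fixed point. For any j of the 6 travellers fixed to their own suitcase, the other 6−j can be arranged in (6−j)! ways.
By inclusion–exclusion this is Σ_{j=0}^{6} (−1)^j C(6,j)·(6−j)!.
Computing: 720 − 720 + 360 − 120 + 30 − 6 + 1 = 265.

265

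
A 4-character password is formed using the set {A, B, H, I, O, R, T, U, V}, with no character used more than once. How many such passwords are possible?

This is a permutation of 4 out of 9: P(9,4) = 9!/5!.
That product is 9 × 8 × 7 × 6 = 3024.

3024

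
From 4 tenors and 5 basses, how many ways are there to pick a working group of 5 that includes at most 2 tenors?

81

Split by how many tenors are chosen (0 through 2).
Sum: C(4,0)·C(5,5) + C(4,1)·C(5,4) + C(4,2)·C(5,3) = 1 + 20 + 60 = 81.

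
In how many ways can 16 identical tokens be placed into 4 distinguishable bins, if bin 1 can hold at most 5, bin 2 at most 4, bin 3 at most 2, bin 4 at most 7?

By stars and bars, unrestricted non-negative solutions to x_1+…+x_4 = 16 number C(16+3,3) = 969.
Subtract solutions that violate a single cap (substitute x_i' = x_i − (cap_i+1)): x_1 ≥ 6 gives C(13,3) = 286; x_2 ≥ 5 gives C(14,3) = 364; x_3 ≥ 3 gives C(16,3) = 560; x_4 ≥ 8 gives C(11,3) = 165. Together 1375.
Add back pairs where two caps are both exceeded: 56 + 120 + 10 + 165 + 20 + 56 = 427.
Subtract triples: 10 + 0 + 0 + 1 = 11.
By inclusion–exclusion the count is 969 − 1375 + 427 − 11 = 10.

10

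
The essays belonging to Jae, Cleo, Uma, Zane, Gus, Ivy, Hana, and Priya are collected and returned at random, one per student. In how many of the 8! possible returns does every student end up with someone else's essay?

14833

Count assignments avoiding every fixed point. For any j of the 8 students fixed to their own essay, the other 8−j can be arranged in (8−j)! ways.
By inclusion–exclusion this is Σ_{j=0}^{8} (−1)^j C(8,j)·(8−j)!.
Computing: 40320 − 40320 + 20160 − 6720 + 1680 − 336 + 56 − 8 + 1 = 14833.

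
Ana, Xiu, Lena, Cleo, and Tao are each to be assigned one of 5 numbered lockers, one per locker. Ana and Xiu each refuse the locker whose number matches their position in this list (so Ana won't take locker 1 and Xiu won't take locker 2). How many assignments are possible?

78

Let Aᵢ (for i ∈ {1, 2}) be the placements that put person i in their forbidden locker. Any j of these fix j positions, leaving (5−j)! ways to fill the rest, and there are C(2,j) ways to pick which j.
By inclusion–exclusion, the number of valid placements is Σ_{j=0}^{2} (−1)^j C(2,j)·(5−j)!.
Computing: 120 − 48 + 6 = 78.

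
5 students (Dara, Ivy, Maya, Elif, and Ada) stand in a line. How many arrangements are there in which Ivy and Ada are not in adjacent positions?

Of the 5! = 120 arrangements, those with Ivy and Ada adjacent number 2 × 4! = 48 (treat the pair as a block with 2 internal orders).
Complementary counting: 120 − 48 = 72.

72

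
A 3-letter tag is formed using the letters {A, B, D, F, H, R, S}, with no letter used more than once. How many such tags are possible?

210

With no repetition, fill the 3 letters in order: 7 choices, then 6, down to 5.
That product is 7 × 6 × 5 = 210.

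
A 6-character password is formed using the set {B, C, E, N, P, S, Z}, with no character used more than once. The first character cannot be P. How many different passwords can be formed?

4320

The first character has 7−1 = 6 choices (anything except P).
The remaining 5 characters are filled from the other 6 symbols without repetition: 6 × 5 × 4 × 3 × 2 = 720.
Total: 6 × 720 = 4320.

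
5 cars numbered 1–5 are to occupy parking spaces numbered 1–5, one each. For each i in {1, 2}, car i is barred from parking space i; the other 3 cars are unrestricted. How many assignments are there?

Let Aᵢ (for i ∈ {1, 2}) be the placements that put car i in its forbidden parking space. Any j of these fix j positions, leaving (5−j)! ways to fill the rest, and there are C(2,j) ways to pick which j.
By inclusion–exclusion, the number of valid placements is Σ_{j=0}^{2} (−1)^j C(2,j)·(5−j)!.
Computing: 120 − 48 + 6 = 78.

78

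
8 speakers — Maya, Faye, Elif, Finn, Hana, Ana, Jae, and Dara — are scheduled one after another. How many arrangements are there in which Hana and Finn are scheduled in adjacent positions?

Place the 6 others and the Hana-Finn pair as 7 objects in a line; the pair has 2 internal arrangements.
That gives 2 × 7! = 2 × 5040 = 10080.

10080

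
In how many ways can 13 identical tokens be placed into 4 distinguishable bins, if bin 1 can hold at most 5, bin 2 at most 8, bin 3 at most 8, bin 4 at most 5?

Ignoring the caps, the number of non-negative solutions to x_1+…+x_4 = 13 is C(16,3) = 560.
Subtract solutions that violate a single cap (substitute x_i' = x_i − (cap_i+1)): x_1 ≥ 6 gives C(10,3) = 120; x_2 ≥ 9 gives C(7,3) = 35; x_3 ≥ 9 gives C(7,3) = 35; x_4 ≥ 6 gives C(10,3) = 120. Together 310.
Add back pairs where two caps are both exceeded: 0 + 0 + 4 + 0 + 0 + 0 = 4.
By inclusion–exclusion the count is 560 − 310 + 4 = 254.

254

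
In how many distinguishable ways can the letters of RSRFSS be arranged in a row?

The 6 letters of RSRFSS have repeats: R appearing twice and S appearing 3 times.
So there are 6! / (3!·2!) = 60 distinguishable arrangements.

60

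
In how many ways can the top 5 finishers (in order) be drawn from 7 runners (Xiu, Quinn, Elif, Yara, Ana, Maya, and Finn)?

There are 7 choices for 1st place, 6 for 2nd, and so on down to 3 for position 5.
That gives 7 × 6 × 5 × 4 × 3 = 2520.

2520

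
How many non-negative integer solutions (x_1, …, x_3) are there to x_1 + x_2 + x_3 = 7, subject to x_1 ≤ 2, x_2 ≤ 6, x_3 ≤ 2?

8

Without the upper bounds there are C(9,2) = 36 ways to split 7 among 3 variables.
Subtract solutions that violate a single cap (substitute x_i' = x_i − (cap_i+1)): x_1 ≥ 3 gives C(6,2) = 15; x_2 ≥ 7 gives C(2,2) = 1; x_3 ≥ 3 gives C(6,2) = 15. Together 31.
Add back pairs where two caps are both exceeded: 0 + 3 + 0 = 3.
By inclusion–exclusion the count is 36 − 31 + 3 = 8.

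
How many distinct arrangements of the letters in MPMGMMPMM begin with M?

168

Fix M in the first position and arrange the remaining 8 letters.
Those 8 letters have M appearing 5 times and P appearing twice, giving (8)!/(5!·2!) = 168.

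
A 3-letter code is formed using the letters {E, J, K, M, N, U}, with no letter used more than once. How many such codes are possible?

Choose and order 3 of the 6 symbols: the first letter has 6 options, the next 5, then 4.
6 × 5 × 4 = 120.

120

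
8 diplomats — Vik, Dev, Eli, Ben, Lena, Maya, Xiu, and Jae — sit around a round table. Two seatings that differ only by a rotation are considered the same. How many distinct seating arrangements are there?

5040

Around a circle, 8 distinct people have 8!/8 = (7)! = 5040 rotationally distinct seatings.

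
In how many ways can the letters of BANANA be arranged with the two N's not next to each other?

40

Total arrangements of BANANA: 6!/(3!·2!) = 60.
Arrangements with the N's together: treat NN as one letter, giving (5)!/(3!) = 20.
Hence 60 − 20 = 40.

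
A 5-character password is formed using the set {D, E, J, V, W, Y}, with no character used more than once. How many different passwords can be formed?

720

Choose and order 5 of the 6 symbols: the first character has 6 options, the next 5, and so on down to 2.
That product is 6 × 5 × 4 × 3 × 2 = 720.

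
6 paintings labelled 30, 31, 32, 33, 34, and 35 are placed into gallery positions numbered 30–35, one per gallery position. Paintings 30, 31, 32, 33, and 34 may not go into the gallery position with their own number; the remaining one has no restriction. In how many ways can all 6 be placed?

309

Let Aᵢ (for 30 ≤ i ≤ 34) be the placements that put painting i in its forbidden gallery position. Any j of these fix j positions, leaving (6−j)! ways to fill the rest, and there are C(5,j) ways to pick which j.
By inclusion–exclusion, the number of valid placements is Σ_{j=0}^{5} (−1)^j C(5,j)·(6−j)!.
Computing: 720 − 600 + 240 − 60 + 10 − 1 = 309.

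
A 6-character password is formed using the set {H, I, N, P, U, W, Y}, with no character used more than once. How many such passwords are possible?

With no repetition, fill the 6 characters in order: 7 choices, then 6, down to 2.
7 × 6 × 5 × 4 × 3 × 2 = 5040.

5040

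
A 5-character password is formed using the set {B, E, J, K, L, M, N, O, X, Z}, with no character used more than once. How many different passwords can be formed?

30240

With no repetition, fill the 5 characters in order: 10 choices, then 9, down to 6.
10 × 9 × 8 × 7 × 6 = 30240.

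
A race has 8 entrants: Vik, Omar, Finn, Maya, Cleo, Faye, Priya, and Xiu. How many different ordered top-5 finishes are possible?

This is an ordered selection of 5 from 8: P(8,5).
That gives 8 × 7 × 6 × 5 × 4 = 6720.

6720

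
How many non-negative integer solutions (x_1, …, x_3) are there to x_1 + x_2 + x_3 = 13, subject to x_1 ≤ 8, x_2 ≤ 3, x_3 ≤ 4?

Without the upper bounds there are C(15,2) = 105 ways to split 13 among 3 variables.
Subtract solutions that violate a single cap (substitute x_i' = x_i − (cap_i+1)): x_1 ≥ 9 gives C(6,2) = 15; x_2 ≥ 4 gives C(11,2) = 55; x_3 ≥ 5 gives C(10,2) = 45. Together 115.
Add back pairs where two caps are both exceeded: 1 + 0 + 15 = 16.
By inclusion–exclusion the count is 105 − 115 + 16 = 6.

6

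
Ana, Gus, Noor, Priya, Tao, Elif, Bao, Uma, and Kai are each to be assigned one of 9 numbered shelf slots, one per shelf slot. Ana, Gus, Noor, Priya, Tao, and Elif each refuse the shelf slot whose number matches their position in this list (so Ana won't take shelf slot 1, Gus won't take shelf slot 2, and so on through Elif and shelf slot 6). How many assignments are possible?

183822

Let Aᵢ (for 1 ≤ i ≤ 6) be the placements that put person i in their forbidden shelf slot. Any j of these fix j positions, leaving (9−j)! ways to fill the rest, and there are C(6,j) ways to pick which j.
By inclusion–exclusion, the number of valid placements is Σ_{j=0}^{6} (−1)^j C(6,j)·(9−j)!.
Computing: 362880 − 241920 + 75600 − 14400 + 1800 − 144 + 6 = 183822.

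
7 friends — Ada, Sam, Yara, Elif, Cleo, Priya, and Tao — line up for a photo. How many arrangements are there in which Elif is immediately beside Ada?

Place the 5 others and the Elif-Ada pair as 6 objects in a line; the pair has 2 internal arrangements.
That gives 2 × 6! = 2 × 720 = 1440.

1440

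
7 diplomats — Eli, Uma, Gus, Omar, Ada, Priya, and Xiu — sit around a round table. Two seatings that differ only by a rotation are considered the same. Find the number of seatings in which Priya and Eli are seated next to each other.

240

Glue Priya and Eli into a block (2 internal orders). Seating 6 units around a circle gives (5)! arrangements.
So 2 × (5)! = 2 × 120 = 240.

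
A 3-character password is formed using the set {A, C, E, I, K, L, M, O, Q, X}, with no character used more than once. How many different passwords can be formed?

Choose and order 3 of the 10 symbols: the first character has 10 options, the next 9, then 8.
10 × 9 × 8 = 720.

720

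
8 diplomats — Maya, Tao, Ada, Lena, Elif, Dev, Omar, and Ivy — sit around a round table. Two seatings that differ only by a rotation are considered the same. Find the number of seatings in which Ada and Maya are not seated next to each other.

Without the restriction there are (7)! = 5040 seatings.
Those with Ada next to Maya: fuse the pair into one unit and seat 7 units around a circle — 2·(6)! = 1440.
Subtracting, 5040 − 1440 = 3600.

3600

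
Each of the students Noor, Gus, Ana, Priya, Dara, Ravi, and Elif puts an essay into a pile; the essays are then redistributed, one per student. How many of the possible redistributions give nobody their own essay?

This is the derangement count D_7: permutations of 7 items with no fixed point.
By inclusion–exclusion this is Σ_{j=0}^{7} (−1)^j C(7,j)·(7−j)!.
Computing: 5040 − 5040 + 2520 − 840 + 210 − 42 + 7 − 1 = 1854.

1854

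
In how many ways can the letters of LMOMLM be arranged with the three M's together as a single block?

Treat the 3 copies of M as a single block. The multiset to arrange is then {MMM, L, L, O}, 4 items in all.
That gives (4)!/(2!) = 12 arrangements.

12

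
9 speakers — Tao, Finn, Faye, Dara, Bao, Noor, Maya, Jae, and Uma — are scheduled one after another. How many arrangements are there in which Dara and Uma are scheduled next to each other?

80640

Treat {Dara, Uma} as a single unit. There are 8 units to order, and the pair itself can be ordered 2 ways.
So the count is 2·(8)! = 80640.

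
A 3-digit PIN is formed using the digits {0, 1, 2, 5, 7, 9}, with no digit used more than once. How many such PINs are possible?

120

Choose and order 3 of the 6 symbols: the first digit has 6 options, the next 5, then 4.
6 × 5 × 4 = 120.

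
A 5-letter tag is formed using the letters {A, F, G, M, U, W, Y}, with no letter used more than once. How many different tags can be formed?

2520

This is a permutation of 5 out of 7: P(7,5) = 7!/2!.
That product is 7 × 6 × 5 × 4 × 3 = 2520.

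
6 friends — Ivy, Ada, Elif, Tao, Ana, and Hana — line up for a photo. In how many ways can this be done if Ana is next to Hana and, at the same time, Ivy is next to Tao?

96

Treat {Ana,Hana} as one block (2 orders) and {Ivy,Tao} as another (2 orders).
That leaves 4 units to arrange: 2 × 2 × 4! = 4 × 24 = 96.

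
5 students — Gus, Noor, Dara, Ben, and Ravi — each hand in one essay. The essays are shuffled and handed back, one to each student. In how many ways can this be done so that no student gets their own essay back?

Let Aᵢ be the assignments in which student i gets their own essay. We want the size of the complement of A₁∪…∪A_5.
By inclusion–exclusion this is Σ_{j=0}^{5} (−1)^j C(5,j)·(5−j)!.
Computing: 120 − 120 + 60 − 20 + 5 − 1 = 44.

44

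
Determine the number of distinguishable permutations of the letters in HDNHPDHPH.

Letter multiplicities in HDNHPDHPH: D×2, H×4, N×1, P×2.
Dividing 9! = 362880 by 4!·2!·2! = 96 for the repeated letters gives 3780.

3780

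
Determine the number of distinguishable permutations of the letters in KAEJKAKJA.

5040

KAEJKAKJA has 9 letters with A appearing 3 times, J appearing twice, and K appearing 3 times.
The number of distinct arrangements is 9!/(3!·3!·2!) = 362880/72 = 5040.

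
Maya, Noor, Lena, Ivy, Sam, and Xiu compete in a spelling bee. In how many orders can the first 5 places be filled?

720

This is an ordered selection of 5 from 6: P(6,5).
That gives 6 × 5 × 4 × 3 × 2 = 720.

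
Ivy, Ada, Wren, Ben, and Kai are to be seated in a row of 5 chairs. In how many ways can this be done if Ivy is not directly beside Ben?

Of the 5! = 120 arrangements, those with Ivy and Ben adjacent number 2 × 4! = 48 (treat the pair as a block with 2 internal orders).
So 120 − 48 = 72 arrangements keep them apart.

72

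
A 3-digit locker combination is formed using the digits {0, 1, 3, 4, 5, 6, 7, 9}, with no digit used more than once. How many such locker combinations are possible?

336

Choose and order 3 of the 8 symbols: the first digit has 8 options, the next 7, then 6.
That product is 8 × 7 × 6 = 336.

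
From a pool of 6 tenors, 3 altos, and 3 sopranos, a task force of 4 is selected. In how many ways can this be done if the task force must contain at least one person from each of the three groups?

243

Total 4-person selections from all 12: C(12,4) = 495.
Subtract selections that omit an entire group: no tenors → C(6,4) = 15; no altos → C(9,4) = 126; no sopranos → C(9,4) = 126.
Add back selections omitting two groups (i.e. drawn from a single group): C(6,4) + C(3,4) + C(3,4) = 15.
By inclusion–exclusion: 495 − 267 + 15 = 243.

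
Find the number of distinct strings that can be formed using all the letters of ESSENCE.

The 7 letters of ESSENCE have repeats: E appearing 3 times and S appearing twice.
Dividing 7! = 5040 by 3!·2! = 12 for the repeated letters gives 420.

420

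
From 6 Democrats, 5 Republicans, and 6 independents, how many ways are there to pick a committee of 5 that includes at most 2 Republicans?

Split by how many Republicans are chosen (0 through 2).
Sum: C(5,0)·C(12,5) + C(5,1)·C(12,4) + C(5,2)·C(12,3) = 792 + 2475 + 2200 = 5467.

5467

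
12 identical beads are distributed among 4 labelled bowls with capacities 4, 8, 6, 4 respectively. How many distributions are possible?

151

By stars and bars, unrestricted non-negative solutions to x_1+…+x_4 = 12 number C(12+3,3) = 455.
Subtract solutions that violate a single cap (substitute x_i' = x_i − (cap_i+1)): x_1 ≥ 5 gives C(10,3) = 120; x_2 ≥ 9 gives C(6,3) = 20; x_3 ≥ 7 gives C(8,3) = 56; x_4 ≥ 5 gives C(10,3) = 120. Together 316.
Add back pairs where two caps are both exceeded: 0 + 1 + 10 + 0 + 0 + 1 = 12.
By inclusion–exclusion the count is 455 − 316 + 12 = 151.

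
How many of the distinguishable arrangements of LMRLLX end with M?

With the last slot taken by M, it remains to arrange the other 5 letters (LRLLX).
Those 5 letters have L appearing 3 times, giving (5)!/(3!) = 20.

20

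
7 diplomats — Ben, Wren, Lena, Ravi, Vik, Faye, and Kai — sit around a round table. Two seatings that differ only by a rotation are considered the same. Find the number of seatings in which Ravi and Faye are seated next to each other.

240

Treat {Ravi, Faye} as one unit (2 internal orders) and seat the resulting 6 units around the table: (5)! circular arrangements.
So 2 × (5)! = 2 × 120 = 240.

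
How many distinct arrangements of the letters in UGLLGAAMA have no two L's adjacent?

11760

There are 9!/(3!·2!·2!) = 15120 arrangements of UGLLGAAMA in total.
Arrangements with the L's together: treat LL as one letter, giving (8)!/(3!·2!) = 3360.
Subtracting, 15120 − 3360 = 11760 arrangements keep the L's apart.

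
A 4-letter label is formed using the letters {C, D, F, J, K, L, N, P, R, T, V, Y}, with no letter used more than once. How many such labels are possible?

11880

With no repetition, fill the 4 letters in order: 12 choices, then 11, down to 9.
12 × 11 × 10 × 9 = 11880.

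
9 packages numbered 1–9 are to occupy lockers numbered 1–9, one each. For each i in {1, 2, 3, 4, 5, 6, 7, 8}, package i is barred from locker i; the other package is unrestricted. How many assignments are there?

Let Aᵢ (for 1 ≤ i ≤ 8) be the placements that put package i in its forbidden locker. Any j of these fix j positions, leaving (9−j)! ways to fill the rest, and there are C(8,j) ways to pick which j.
By inclusion–exclusion, the number of valid placements is Σ_{j=0}^{8} (−1)^j C(8,j)·(9−j)!.
Computing: 362880 − 322560 + 141120 − 40320 + 8400 − 1344 + 168 − 16 + 1 = 148329.

148329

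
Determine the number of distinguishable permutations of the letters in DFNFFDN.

Letter multiplicities in DFNFFDN: D×2, F×3, N×2.
The number of distinct arrangements is 7!/(3!·2!·2!) = 5040/24 = 210.

210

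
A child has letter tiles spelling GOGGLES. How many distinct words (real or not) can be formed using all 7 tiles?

840

The 7 letters of GOGGLES have repeats: G appearing 3 times.
Dividing 7! = 5040 by 3! = 6 for the repeated letters gives 840.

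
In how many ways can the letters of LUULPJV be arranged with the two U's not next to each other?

There are 7!/(2!·2!) = 1260 arrangements of LUULPJV in total.
Arrangements with the U's together: treat UU as one letter, giving (6)!/(2!) = 360.
Subtracting, 1260 − 360 = 900 arrangements keep the U's apart.

900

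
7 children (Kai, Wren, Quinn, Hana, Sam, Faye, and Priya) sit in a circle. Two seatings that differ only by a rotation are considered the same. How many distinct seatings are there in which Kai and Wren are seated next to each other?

240

Glue Kai and Wren into a block (2 internal orders). Seating 6 units around a circle gives (5)! arrangements.
So 2 × (5)! = 2 × 120 = 240.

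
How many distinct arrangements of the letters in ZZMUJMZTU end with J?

1680

With the last slot taken by J, it remains to arrange the other 8 letters (ZZMUMZTU).
Those 8 letters have M appearing twice, U appearing twice, and Z appearing 3 times, giving (8)!/(3!·2!·2!) = 1680.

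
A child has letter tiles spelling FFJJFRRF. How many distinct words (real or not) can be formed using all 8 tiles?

420

Letter multiplicities in FFJJFRRF: F×4, J×2, R×2.
So there are 8! / (4!·2!·2!) = 420 distinguishable arrangements.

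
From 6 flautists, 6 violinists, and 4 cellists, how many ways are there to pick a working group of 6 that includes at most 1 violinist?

1722

Split by how many violinists are chosen (0 through 1).
Sum: C(6,0)·C(10,6) + C(6,1)·C(10,5) = 210 + 1512 = 1722.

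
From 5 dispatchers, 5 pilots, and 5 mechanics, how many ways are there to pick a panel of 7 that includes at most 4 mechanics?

Split by how many mechanics are chosen (0 through 4).
Sum: C(5,0)·C(10,7) + C(5,1)·C(10,6) + C(5,2)·C(10,5) + C(5,3)·C(10,4) + C(5,4)·C(10,3) = 120 + 1050 + 2520 + 2100 + 600 = 6390.

6390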